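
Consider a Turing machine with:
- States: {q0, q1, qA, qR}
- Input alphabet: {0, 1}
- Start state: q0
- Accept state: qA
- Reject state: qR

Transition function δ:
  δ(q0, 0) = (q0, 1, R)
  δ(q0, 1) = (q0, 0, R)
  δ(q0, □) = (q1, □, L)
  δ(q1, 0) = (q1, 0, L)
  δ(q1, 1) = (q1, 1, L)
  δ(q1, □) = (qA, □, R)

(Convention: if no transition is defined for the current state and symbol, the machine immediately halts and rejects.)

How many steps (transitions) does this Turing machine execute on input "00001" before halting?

Execution trace:
Initial: [q0]00001
Step 1: δ(q0, 0) = (q0, 1, R) → 1[q0]0001
Step 2: δ(q0, 0) = (q0, 1, R) → 11[q0]001
Step 3: δ(q0, 0) = (q0, 1, R) → 111[q0]01
Step 4: δ(q0, 0) = (q0, 1, R) → 1111[q0]1
Step 5: δ(q0, 1) = (q0, 0, R) → 11110[q0]□
Step 6: δ(q0, □) = (q1, □, L) → 1111[q1]0□
Step 7: δ(q1, 0) = (q1, 0, L) → 111[q1]10□
Step 8: δ(q1, 1) = (q1, 1, L) → 11[q1]110□
Step 9: δ(q1, 1) = (q1, 1, L) → 1[q1]1110□
Step 10: δ(q1, 1) = (q1, 1, L) → [q1]11110□
Step 11: δ(q1, 1) = (q1, 1, L) → [q1]□11110□
Step 12: δ(q1, □) = (qA, □, R) → □[qA]11110□

The machine reaches the accept state qA and halts.

The machine executed 12 steps before halting.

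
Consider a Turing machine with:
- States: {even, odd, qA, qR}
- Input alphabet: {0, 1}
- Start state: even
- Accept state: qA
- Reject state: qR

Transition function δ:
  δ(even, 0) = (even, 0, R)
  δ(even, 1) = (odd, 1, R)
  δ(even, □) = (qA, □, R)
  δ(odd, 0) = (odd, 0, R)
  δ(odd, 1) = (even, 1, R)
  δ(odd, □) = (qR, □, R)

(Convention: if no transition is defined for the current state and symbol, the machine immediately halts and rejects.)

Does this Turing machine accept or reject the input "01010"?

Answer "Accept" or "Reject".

Execution trace:
Initial: [even]01010
Step 1: δ(even, 0) = (even, 0, R) → 0[even]1010
Step 2: δ(even, 1) = (odd, 1, R) → 01[odd]010
Step 3: δ(odd, 0) = (odd, 0, R) → 010[odd]10
Step 4: δ(odd, 1) = (even, 1, R) → 0101[even]0
Step 5: δ(even, 0) = (even, 0, R) → 01010[even]□
Step 6: δ(even, □) = (qA, □, R) → 01010□[qA]□

The machine reaches the accept state qA and halts.

Answer: Accept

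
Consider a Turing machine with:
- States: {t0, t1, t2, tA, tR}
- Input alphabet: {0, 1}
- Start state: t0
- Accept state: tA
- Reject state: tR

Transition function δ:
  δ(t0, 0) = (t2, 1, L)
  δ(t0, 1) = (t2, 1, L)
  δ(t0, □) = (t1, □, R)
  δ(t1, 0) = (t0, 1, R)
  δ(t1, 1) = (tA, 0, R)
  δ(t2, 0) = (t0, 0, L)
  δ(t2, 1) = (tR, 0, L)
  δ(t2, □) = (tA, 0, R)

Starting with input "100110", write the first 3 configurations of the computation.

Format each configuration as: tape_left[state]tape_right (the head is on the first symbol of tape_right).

Transitions applied:
Step 1: δ(t0, 1) = (t2, 1, L)
Step 2: δ(t2, □) = (tA, 0, R)

The first 3 configurations are:
[t0]100110 ⊢ [t2]□100110 ⊢ 0[tA]100110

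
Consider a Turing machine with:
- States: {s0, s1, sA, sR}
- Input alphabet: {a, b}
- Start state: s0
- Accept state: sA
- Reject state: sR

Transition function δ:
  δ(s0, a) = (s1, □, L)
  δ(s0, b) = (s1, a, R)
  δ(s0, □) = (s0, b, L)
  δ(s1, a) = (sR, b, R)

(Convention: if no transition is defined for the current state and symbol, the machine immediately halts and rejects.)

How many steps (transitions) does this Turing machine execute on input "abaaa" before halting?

Execution trace:
Initial: [s0]abaaa
Step 1: δ(s0, a) = (s1, □, L) → [s1]□□baaa

No transition is defined for δ(s1, □). By convention the machine halts and rejects.

The machine executed 1 step before halting.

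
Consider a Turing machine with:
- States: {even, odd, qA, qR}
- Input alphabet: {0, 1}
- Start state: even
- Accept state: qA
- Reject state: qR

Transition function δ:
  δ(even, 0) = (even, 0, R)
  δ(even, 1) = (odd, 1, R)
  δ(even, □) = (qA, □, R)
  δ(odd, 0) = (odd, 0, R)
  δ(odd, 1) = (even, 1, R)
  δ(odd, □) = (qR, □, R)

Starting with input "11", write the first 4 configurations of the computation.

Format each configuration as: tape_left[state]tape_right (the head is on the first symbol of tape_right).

Transitions applied:
Step 1: δ(even, 1) = (odd, 1, R)
Step 2: δ(odd, 1) = (even, 1, R)
Step 3: δ(even, □) = (qA, □, R)

The first 4 configurations are:
[even]11 ⊢ 1[odd]1 ⊢ 11[even]□ ⊢ 11□[qA]□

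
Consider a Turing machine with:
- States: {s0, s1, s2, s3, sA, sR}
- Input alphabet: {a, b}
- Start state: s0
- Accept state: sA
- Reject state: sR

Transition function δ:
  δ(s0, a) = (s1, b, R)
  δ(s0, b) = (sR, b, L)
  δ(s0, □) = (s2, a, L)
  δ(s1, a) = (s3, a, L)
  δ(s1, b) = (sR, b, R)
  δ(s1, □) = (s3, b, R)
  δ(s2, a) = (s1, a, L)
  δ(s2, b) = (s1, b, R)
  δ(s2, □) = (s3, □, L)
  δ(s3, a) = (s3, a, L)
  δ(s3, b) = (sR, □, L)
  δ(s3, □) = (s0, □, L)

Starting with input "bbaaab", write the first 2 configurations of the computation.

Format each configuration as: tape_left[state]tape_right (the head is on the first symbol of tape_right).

Transitions applied:
Step 1: δ(s0, b) = (sR, b, L)

The first 2 configurations are:
[s0]bbaaab ⊢ [sR]□bbaaab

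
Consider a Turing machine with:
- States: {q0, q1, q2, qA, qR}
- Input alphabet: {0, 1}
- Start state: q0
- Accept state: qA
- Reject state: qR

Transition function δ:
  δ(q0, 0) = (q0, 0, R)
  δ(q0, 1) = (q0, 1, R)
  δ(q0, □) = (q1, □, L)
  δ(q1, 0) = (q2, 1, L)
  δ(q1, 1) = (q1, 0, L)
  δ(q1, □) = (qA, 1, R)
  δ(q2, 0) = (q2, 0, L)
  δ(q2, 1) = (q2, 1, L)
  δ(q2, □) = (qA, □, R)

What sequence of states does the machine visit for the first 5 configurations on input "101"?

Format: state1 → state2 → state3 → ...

Execution trace:
Initial: [q0]101
Step 1: δ(q0, 1) = (q0, 1, R) → 1[q0]01
Step 2: δ(q0, 0) = (q0, 0, R) → 10[q0]1
Step 3: δ(q0, 1) = (q0, 1, R) → 101[q0]□
Step 4: δ(q0, □) = (q1, □, L) → 10[q1]1□

State sequence: q0 → q0 → q0 → q0 → q1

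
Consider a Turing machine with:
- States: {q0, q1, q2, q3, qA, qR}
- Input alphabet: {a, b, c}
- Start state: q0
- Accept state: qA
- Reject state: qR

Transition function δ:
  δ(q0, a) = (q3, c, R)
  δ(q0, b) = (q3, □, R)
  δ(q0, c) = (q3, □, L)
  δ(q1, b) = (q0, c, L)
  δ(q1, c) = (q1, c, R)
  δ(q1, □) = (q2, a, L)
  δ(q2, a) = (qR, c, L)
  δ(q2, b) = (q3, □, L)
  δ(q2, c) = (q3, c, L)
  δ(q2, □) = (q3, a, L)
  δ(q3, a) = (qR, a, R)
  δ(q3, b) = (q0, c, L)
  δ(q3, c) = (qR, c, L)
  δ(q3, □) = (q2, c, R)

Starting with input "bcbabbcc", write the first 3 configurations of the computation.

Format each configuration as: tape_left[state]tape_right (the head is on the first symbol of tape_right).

Transitions applied:
Step 1: δ(q0, b) = (q3, □, R)
Step 2: δ(q3, c) = (qR, c, L)

The first 3 configurations are:
[q0]bcbabbcc ⊢ □[q3]cbabbcc ⊢ [qR]□cbabbcc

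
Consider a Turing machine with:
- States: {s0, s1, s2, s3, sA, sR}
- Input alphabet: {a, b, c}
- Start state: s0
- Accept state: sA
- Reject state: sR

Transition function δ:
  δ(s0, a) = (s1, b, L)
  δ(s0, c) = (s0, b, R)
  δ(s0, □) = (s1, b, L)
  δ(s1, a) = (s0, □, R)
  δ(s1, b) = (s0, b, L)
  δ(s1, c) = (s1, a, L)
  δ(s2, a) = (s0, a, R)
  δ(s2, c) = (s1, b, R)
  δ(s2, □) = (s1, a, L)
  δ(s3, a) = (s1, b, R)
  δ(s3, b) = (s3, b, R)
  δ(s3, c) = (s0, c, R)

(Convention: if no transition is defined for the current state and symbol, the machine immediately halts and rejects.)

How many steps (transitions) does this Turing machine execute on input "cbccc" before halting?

Execution trace:
Initial: [s0]cbccc
Step 1: δ(s0, c) = (s0, b, R) → b[s0]bccc

No transition is defined for δ(s0, b). By convention the machine halts and rejects.

The machine executed 1 step before halting.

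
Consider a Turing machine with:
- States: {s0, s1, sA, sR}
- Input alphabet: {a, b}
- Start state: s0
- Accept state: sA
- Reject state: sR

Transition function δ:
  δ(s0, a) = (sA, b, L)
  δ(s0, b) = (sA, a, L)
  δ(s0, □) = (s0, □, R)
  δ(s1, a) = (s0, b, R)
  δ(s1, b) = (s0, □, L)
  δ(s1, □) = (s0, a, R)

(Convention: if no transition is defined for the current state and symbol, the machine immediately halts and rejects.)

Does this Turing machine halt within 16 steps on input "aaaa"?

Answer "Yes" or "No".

Execution trace:
Initial: [s0]aaaa
Step 1: δ(s0, a) = (sA, b, L) → [sA]□baaa

The machine reaches the accept state sA and halts.
The machine halted after 1 step (within the 16-step bound).

Answer: Yes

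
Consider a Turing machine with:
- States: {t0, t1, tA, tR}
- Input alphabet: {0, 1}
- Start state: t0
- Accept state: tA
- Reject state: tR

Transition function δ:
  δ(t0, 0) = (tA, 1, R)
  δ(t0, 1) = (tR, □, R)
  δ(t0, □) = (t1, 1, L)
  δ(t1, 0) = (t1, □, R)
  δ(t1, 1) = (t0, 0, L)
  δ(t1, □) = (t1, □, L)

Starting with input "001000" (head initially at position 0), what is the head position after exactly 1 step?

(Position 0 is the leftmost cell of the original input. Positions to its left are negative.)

Execution trace (head position shown):
Step 0: [t0]001000  (head at position 0)
Step 1: move right → 1[tA]01000  (head at position 1)

After 1 step, the head is at position 1.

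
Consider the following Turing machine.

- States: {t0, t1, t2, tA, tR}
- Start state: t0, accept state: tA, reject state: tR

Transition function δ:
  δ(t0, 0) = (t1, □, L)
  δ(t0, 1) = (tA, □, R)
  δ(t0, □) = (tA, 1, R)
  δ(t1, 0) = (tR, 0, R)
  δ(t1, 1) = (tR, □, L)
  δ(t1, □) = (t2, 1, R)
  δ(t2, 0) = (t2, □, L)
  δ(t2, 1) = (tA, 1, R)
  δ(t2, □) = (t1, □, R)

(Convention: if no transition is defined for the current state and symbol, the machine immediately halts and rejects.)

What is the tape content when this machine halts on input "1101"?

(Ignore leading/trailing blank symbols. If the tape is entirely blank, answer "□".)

Execution trace:
Initial: [t0]1101
Step 1: δ(t0, 1) = (tA, □, R) → □[tA]101

The machine reaches the accept state tA and halts.

Final tape (ignoring leading/trailing blanks): 101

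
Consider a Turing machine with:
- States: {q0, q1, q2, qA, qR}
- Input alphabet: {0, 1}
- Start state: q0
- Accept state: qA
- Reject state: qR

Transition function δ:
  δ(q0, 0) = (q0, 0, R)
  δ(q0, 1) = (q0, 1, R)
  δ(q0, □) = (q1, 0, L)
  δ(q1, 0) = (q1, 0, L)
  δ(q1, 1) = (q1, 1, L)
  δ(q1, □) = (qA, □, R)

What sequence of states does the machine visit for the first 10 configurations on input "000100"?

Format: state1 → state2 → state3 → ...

Execution trace:
Initial: [q0]000100
Step 1: δ(q0, 0) = (q0, 0, R) → 0[q0]00100
Step 2: δ(q0, 0) = (q0, 0, R) → 00[q0]0100
Step 3: δ(q0, 0) = (q0, 0, R) → 000[q0]100
Step 4: δ(q0, 1) = (q0, 1, R) → 0001[q0]00
Step 5: δ(q0, 0) = (q0, 0, R) → 00010[q0]0
Step 6: δ(q0, 0) = (q0, 0, R) → 000100[q0]□
Step 7: δ(q0, □) = (q1, 0, L) → 00010[q1]00
Step 8: δ(q1, 0) = (q1, 0, L) → 0001[q1]000
Step 9: δ(q1, 0) = (q1, 0, L) → 000[q1]1000

State sequence: q0 → q0 → q0 → q0 → q0 → q0 → q0 → q1 → q1 → q1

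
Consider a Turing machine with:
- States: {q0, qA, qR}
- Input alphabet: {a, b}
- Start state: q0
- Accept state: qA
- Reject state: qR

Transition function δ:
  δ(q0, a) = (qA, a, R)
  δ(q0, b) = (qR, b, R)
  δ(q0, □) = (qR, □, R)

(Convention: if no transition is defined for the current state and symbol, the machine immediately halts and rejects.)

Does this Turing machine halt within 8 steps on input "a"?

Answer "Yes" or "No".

Execution trace:
Initial: [q0]a
Step 1: δ(q0, a) = (qA, a, R) → a[qA]□

The machine reaches the accept state qA and halts.
The machine halted after 1 step (within the 8-step bound).

Answer: Yes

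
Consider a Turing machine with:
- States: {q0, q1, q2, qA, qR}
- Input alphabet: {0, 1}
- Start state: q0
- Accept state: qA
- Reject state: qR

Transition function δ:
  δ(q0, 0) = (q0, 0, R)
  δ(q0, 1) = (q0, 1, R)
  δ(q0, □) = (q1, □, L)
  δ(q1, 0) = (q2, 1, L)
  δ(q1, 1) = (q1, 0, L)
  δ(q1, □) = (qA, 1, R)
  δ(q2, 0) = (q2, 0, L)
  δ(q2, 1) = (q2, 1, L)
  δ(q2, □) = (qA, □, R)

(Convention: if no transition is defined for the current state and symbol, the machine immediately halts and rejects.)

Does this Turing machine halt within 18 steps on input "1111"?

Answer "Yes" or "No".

Execution trace:
Initial: [q0]1111
Step 1: δ(q0, 1) = (q0, 1, R) → 1[q0]111
Step 2: δ(q0, 1) = (q0, 1, R) → 11[q0]11
Step 3: δ(q0, 1) = (q0, 1, R) → 111[q0]1
Step 4: δ(q0, 1) = (q0, 1, R) → 1111[q0]□
Step 5: δ(q0, □) = (q1, □, L) → 111[q1]1□
Step 6: δ(q1, 1) = (q1, 0, L) → 11[q1]10□
Step 7: δ(q1, 1) = (q1, 0, L) → 1[q1]100□
Step 8: δ(q1, 1) = (q1, 0, L) → [q1]1000□
Step 9: δ(q1, 1) = (q1, 0, L) → [q1]□0000□
Step 10: δ(q1, □) = (qA, 1, R) → 1[qA]0000□

The machine reaches the accept state qA and halts.
The machine halted after 10 steps (within the 18-step bound).

Answer: Yes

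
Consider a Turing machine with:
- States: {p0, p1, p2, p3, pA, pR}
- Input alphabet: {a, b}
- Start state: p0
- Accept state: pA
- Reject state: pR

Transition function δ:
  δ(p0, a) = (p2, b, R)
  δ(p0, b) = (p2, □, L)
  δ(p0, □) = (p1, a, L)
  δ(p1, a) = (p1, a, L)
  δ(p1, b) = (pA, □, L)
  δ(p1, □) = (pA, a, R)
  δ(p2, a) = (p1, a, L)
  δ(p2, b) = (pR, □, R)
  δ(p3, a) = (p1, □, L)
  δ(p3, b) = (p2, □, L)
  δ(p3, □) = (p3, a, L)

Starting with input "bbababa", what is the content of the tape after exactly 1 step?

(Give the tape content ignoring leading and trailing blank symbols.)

Execution trace:
Initial: [p0]bbababa
Step 1: δ(p0, b) = (p2, □, L) → [p2]□□bababa

No transition is defined for δ(p2, □). By convention the machine halts and rejects.

After 1 step, the tape (ignoring leading/trailing blanks) is: bababa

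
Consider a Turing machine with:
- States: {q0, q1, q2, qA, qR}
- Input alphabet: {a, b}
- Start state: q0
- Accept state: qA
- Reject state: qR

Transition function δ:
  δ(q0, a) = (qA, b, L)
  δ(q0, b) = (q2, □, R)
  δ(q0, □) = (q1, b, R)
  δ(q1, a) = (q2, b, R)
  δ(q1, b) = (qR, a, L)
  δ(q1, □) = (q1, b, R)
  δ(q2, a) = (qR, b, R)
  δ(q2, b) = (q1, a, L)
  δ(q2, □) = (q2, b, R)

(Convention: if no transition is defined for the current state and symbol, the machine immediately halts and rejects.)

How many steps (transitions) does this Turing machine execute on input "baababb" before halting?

Execution trace:
Initial: [q0]baababb
Step 1: δ(q0, b) = (q2, □, R) → □[q2]aababb
Step 2: δ(q2, a) = (qR, b, R) → □b[qR]ababb

The machine reaches the reject state qR and halts.

The machine executed 2 steps before halting.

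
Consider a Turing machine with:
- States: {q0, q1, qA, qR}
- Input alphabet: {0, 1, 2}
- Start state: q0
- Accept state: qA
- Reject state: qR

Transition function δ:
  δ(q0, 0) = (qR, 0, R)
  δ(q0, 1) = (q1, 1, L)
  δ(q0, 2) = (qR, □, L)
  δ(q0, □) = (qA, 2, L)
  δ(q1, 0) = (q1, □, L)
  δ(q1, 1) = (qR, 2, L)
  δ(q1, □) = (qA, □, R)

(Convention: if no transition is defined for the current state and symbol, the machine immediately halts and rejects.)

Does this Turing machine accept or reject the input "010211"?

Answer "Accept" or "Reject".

Execution trace:
Initial: [q0]010211
Step 1: δ(q0, 0) = (qR, 0, R) → 0[qR]10211

The machine reaches the reject state qR and halts.

Answer: Reject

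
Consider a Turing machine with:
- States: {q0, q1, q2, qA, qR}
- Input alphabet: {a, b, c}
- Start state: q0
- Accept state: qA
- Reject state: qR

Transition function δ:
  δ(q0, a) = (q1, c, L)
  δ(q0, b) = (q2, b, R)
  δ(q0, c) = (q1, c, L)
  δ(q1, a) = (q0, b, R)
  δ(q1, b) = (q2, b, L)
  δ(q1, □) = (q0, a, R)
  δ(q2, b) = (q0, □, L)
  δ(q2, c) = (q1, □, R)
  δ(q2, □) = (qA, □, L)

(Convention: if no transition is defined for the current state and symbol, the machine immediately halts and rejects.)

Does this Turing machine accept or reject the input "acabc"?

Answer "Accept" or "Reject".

Execution trace:
Initial: [q0]acabc
Step 1: δ(q0, a) = (q1, c, L) → [q1]□ccabc
Step 2: δ(q1, □) = (q0, a, R) → a[q0]ccabc
Step 3: δ(q0, c) = (q1, c, L) → [q1]accabc
Step 4: δ(q1, a) = (q0, b, R) → b[q0]ccabc
Step 5: δ(q0, c) = (q1, c, L) → [q1]bccabc
Step 6: δ(q1, b) = (q2, b, L) → [q2]□bccabc
Step 7: δ(q2, □) = (qA, □, L) → [qA]□□bccabc

The machine reaches the accept state qA and halts.

Answer: Accept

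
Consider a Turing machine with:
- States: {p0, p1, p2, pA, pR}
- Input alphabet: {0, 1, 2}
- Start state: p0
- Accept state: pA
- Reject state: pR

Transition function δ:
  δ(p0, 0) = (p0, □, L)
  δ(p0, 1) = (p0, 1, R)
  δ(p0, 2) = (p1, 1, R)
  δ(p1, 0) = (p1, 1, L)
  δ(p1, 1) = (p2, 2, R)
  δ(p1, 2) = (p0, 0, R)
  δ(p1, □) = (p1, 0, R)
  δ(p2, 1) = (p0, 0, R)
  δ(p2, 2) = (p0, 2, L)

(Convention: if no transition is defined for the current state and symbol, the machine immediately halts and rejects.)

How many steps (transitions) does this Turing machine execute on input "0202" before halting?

Execution trace:
Initial: [p0]0202
Step 1: δ(p0, 0) = (p0, □, L) → [p0]□□202

No transition is defined for δ(p0, □). By convention the machine halts and rejects.

The machine executed 1 step before halting.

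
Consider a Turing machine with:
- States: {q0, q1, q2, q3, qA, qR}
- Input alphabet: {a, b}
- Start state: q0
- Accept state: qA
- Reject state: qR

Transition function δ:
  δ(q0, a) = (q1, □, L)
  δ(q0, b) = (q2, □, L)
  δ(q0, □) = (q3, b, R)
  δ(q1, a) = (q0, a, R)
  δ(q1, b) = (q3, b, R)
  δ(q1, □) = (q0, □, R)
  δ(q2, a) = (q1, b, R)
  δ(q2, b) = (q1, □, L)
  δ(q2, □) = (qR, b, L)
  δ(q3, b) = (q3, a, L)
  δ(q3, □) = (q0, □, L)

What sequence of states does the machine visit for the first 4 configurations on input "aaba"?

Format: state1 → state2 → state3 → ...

Execution trace:
Initial: [q0]aaba
Step 1: δ(q0, a) = (q1, □, L) → [q1]□□aba
Step 2: δ(q1, □) = (q0, □, R) → □[q0]□aba
Step 3: δ(q0, □) = (q3, b, R) → □b[q3]aba

No transition is defined for δ(q3, a). By convention the machine halts and rejects.

State sequence: q0 → q1 → q0 → q3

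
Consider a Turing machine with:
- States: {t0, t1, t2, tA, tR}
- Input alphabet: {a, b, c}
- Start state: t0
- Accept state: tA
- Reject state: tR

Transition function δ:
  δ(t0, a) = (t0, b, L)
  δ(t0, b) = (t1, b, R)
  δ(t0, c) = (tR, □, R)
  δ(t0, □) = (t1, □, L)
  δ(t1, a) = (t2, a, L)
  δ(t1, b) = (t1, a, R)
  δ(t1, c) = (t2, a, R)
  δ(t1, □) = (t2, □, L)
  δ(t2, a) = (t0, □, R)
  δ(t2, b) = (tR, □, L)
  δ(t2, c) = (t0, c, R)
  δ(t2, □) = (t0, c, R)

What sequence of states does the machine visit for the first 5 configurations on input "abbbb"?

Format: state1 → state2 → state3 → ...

Execution trace:
Initial: [t0]abbbb
Step 1: δ(t0, a) = (t0, b, L) → [t0]□bbbbb
Step 2: δ(t0, □) = (t1, □, L) → [t1]□□bbbbb
Step 3: δ(t1, □) = (t2, □, L) → [t2]□□□bbbbb
Step 4: δ(t2, □) = (t0, c, R) → c[t0]□□bbbbb

State sequence: t0 → t0 → t1 → t2 → t0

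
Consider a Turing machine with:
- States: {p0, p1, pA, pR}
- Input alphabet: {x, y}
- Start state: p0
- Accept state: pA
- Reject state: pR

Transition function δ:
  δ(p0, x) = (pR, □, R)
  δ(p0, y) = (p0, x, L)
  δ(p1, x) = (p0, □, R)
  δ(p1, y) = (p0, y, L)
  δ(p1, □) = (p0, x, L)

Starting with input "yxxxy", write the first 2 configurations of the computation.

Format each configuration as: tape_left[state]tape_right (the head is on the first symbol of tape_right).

Transitions applied:
Step 1: δ(p0, y) = (p0, x, L)

The first 2 configurations are:
[p0]yxxxy ⊢ [p0]□xxxxy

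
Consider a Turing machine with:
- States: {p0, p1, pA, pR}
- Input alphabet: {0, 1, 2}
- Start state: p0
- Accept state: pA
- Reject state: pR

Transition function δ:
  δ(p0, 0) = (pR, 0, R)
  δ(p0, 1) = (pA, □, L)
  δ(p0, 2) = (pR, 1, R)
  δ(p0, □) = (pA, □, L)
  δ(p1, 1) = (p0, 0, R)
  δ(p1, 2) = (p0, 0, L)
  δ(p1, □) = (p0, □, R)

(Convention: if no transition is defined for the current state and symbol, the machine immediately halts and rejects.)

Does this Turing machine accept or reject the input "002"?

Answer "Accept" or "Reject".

Execution trace:
Initial: [p0]002
Step 1: δ(p0, 0) = (pR, 0, R) → 0[pR]02

The machine reaches the reject state pR and halts.

Answer: Reject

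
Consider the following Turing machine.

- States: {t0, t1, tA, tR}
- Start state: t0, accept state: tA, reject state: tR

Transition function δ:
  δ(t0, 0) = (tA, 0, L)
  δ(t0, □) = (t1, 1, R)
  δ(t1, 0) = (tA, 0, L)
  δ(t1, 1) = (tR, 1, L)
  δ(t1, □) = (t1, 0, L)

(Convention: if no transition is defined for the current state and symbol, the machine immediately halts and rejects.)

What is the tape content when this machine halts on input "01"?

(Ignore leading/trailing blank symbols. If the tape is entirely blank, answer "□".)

Execution trace:
Initial: [t0]01
Step 1: δ(t0, 0) = (tA, 0, L) → [tA]□01

The machine reaches the accept state tA and halts.

Final tape (ignoring leading/trailing blanks): 01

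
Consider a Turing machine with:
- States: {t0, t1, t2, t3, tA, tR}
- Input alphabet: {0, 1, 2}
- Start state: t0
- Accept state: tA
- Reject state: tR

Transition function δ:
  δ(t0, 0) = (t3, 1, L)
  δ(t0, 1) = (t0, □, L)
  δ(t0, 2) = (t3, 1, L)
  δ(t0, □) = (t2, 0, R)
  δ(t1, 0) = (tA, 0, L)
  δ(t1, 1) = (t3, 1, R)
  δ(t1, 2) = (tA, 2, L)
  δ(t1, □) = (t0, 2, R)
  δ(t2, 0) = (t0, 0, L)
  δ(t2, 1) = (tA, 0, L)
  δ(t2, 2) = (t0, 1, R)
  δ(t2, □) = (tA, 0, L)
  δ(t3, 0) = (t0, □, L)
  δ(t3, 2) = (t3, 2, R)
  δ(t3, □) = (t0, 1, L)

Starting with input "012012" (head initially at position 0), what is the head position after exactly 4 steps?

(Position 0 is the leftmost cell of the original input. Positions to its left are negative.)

Execution trace (head position shown):
Step 0: [t0]012012  (head at position 0)
Step 1: move left → [t3]□112012  (head at position -1)
Step 2: move left → [t0]□1112012  (head at position -2)
Step 3: move right → 0[t2]1112012  (head at position -1)
Step 4: move left → [tA]00112012  (head at position -2)

After 4 steps, the head is at position -2.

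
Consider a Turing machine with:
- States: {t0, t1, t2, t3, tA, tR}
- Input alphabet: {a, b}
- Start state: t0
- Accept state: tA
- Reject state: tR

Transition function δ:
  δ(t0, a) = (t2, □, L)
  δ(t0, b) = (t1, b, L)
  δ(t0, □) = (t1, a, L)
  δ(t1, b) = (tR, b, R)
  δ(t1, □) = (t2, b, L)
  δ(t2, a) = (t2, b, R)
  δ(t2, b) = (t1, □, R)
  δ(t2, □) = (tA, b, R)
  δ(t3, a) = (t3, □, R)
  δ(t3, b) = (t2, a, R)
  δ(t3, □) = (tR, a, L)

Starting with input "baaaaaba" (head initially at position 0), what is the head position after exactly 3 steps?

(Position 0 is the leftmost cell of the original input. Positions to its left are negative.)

Execution trace (head position shown):
Step 0: [t0]baaaaaba  (head at position 0)
Step 1: move left → [t1]□baaaaaba  (head at position -1)
Step 2: move left → [t2]□bbaaaaaba  (head at position -2)
Step 3: move right → b[tA]bbaaaaaba  (head at position -1)

After 3 steps, the head is at position -1.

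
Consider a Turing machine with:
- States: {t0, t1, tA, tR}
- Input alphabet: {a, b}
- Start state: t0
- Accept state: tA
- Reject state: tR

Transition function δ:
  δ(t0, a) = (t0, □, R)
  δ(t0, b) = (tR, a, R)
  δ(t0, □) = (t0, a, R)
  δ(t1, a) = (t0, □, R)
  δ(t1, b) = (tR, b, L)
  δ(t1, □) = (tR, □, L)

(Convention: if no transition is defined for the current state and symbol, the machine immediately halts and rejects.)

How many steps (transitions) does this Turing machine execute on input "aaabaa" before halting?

Execution trace:
Initial: [t0]aaabaa
Step 1: δ(t0, a) = (t0, □, R) → □[t0]aabaa
Step 2: δ(t0, a) = (t0, □, R) → □□[t0]abaa
Step 3: δ(t0, a) = (t0, □, R) → □□□[t0]baa
Step 4: δ(t0, b) = (tR, a, R) → □□□a[tR]aa

The machine reaches the reject state tR and halts.

The machine executed 4 steps before halting.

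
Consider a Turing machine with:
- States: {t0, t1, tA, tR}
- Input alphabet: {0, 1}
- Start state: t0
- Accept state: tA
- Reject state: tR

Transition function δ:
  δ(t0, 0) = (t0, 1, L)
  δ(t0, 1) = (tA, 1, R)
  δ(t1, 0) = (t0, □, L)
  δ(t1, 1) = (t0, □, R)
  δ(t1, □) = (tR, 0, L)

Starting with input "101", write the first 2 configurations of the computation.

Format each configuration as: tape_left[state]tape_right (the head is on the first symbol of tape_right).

Transitions applied:
Step 1: δ(t0, 1) = (tA, 1, R)

The first 2 configurations are:
[t0]101 ⊢ 1[tA]01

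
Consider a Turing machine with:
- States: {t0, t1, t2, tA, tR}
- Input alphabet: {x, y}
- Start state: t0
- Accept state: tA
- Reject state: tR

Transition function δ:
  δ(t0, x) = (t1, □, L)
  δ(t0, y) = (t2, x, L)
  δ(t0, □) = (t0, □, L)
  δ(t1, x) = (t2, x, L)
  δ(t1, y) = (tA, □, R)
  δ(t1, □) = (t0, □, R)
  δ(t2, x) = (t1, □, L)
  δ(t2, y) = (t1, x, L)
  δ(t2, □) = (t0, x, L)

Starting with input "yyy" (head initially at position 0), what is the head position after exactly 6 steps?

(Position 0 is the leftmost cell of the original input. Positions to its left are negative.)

Execution trace (head position shown):
Step 0: [t0]yyy  (head at position 0)
Step 1: move left → [t2]□xyy  (head at position -1)
Step 2: move left → [t0]□xxyy  (head at position -2)
Step 3: move left → [t0]□□xxyy  (head at position -3)
Step 4: move left → [t0]□□□xxyy  (head at position -4)
Step 5: move left → [t0]□□□□xxyy  (head at position -5)
Step 6: move left → [t0]□□□□□xxyy  (head at position -6)

After 6 steps, the head is at position -6.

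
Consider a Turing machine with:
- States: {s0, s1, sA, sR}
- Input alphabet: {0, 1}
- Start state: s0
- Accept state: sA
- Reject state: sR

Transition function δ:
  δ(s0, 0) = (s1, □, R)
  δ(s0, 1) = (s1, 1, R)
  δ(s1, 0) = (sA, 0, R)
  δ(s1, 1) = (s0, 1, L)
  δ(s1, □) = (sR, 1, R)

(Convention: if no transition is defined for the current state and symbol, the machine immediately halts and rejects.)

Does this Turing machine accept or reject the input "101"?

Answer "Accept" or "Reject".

Execution trace:
Initial: [s0]101
Step 1: δ(s0, 1) = (s1, 1, R) → 1[s1]01
Step 2: δ(s1, 0) = (sA, 0, R) → 10[sA]1

The machine reaches the accept state sA and halts.

Answer: Accept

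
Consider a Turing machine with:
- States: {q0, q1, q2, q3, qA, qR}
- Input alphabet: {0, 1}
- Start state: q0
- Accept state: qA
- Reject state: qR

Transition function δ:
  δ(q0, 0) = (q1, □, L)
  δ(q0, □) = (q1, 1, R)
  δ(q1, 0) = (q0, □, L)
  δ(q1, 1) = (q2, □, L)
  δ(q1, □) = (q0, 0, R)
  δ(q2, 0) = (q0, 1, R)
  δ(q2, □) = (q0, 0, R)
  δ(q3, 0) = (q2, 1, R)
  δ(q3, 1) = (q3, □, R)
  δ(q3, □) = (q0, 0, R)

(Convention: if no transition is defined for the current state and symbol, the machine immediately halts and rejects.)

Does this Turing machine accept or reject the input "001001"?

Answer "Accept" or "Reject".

Execution trace:
Initial: [q0]001001
Step 1: δ(q0, 0) = (q1, □, L) → [q1]□□01001
Step 2: δ(q1, □) = (q0, 0, R) → 0[q0]□01001
Step 3: δ(q0, □) = (q1, 1, R) → 01[q1]01001
Step 4: δ(q1, 0) = (q0, □, L) → 0[q0]1□1001

No transition is defined for δ(q0, 1). By convention the machine halts and rejects.

Answer: Reject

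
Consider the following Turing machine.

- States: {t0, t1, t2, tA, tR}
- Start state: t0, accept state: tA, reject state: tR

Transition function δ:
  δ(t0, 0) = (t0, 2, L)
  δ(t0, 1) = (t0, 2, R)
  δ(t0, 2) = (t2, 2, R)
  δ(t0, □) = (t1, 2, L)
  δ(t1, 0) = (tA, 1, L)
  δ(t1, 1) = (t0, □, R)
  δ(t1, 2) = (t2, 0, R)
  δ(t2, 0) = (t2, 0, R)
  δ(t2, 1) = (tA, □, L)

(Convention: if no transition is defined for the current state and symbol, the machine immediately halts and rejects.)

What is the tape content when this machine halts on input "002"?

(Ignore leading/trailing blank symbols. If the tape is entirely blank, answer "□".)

Execution trace:
Initial: [t0]002
Step 1: δ(t0, 0) = (t0, 2, L) → [t0]□202
Step 2: δ(t0, □) = (t1, 2, L) → [t1]□2202

No transition is defined for δ(t1, □). By convention the machine halts and rejects.

Final tape (ignoring leading/trailing blanks): 2202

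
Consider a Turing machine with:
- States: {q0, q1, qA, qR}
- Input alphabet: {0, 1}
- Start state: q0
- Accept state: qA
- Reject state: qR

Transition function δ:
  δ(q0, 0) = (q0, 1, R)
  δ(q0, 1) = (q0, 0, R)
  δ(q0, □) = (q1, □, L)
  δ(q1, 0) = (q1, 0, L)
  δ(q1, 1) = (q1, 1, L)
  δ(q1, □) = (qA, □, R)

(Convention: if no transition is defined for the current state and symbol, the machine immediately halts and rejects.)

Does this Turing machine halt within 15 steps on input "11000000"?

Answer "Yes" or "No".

Execution trace:
Initial: [q0]11000000
Step 1: δ(q0, 1) = (q0, 0, R) → 0[q0]1000000
Step 2: δ(q0, 1) = (q0, 0, R) → 00[q0]000000
Step 3: δ(q0, 0) = (q0, 1, R) → 001[q0]00000
Step 4: δ(q0, 0) = (q0, 1, R) → 0011[q0]0000
Step 5: δ(q0, 0) = (q0, 1, R) → 00111[q0]000
Step 6: δ(q0, 0) = (q0, 1, R) → 001111[q0]00
Step 7: δ(q0, 0) = (q0, 1, R) → 0011111[q0]0
Step 8: δ(q0, 0) = (q0, 1, R) → 00111111[q0]□
Step 9: δ(q0, □) = (q1, □, L) → 0011111[q1]1□
Step 10: δ(q1, 1) = (q1, 1, L) → 001111[q1]11□
Step 11: δ(q1, 1) = (q1, 1, L) → 00111[q1]111□
Step 12: δ(q1, 1) = (q1, 1, L) → 0011[q1]1111□
Step 13: δ(q1, 1) = (q1, 1, L) → 001[q1]11111□
Step 14: δ(q1, 1) = (q1, 1, L) → 00[q1]111111□
Step 15: δ(q1, 1) = (q1, 1, L) → 0[q1]0111111□

The machine has not reached a halting state after 15 steps.
The machine did not halt within the 15-step bound.

Answer: No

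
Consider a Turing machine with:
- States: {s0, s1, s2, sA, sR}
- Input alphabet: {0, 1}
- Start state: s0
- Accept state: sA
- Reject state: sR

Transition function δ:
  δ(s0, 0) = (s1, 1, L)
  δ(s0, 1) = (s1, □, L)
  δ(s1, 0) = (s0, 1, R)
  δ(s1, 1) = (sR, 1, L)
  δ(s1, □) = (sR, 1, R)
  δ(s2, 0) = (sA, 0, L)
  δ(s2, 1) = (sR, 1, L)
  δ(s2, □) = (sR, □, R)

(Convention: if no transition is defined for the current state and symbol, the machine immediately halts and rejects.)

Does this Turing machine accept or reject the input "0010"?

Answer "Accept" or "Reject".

Execution trace:
Initial: [s0]0010
Step 1: δ(s0, 0) = (s1, 1, L) → [s1]□1010
Step 2: δ(s1, □) = (sR, 1, R) → 1[sR]1010

The machine reaches the reject state sR and halts.

Answer: Reject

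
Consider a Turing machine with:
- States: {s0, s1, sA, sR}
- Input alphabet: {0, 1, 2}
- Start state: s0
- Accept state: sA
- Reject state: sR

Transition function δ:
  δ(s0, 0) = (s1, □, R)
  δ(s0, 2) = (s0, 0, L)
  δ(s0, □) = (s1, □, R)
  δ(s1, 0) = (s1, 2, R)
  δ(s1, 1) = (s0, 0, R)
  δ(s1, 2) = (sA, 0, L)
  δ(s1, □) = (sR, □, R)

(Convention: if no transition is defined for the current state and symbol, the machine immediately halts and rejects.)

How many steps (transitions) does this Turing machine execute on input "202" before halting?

Execution trace:
Initial: [s0]202
Step 1: δ(s0, 2) = (s0, 0, L) → [s0]□002
Step 2: δ(s0, □) = (s1, □, R) → □[s1]002
Step 3: δ(s1, 0) = (s1, 2, R) → □2[s1]02
Step 4: δ(s1, 0) = (s1, 2, R) → □22[s1]2
Step 5: δ(s1, 2) = (sA, 0, L) → □2[sA]20

The machine reaches the accept state sA and halts.

The machine executed 5 steps before halting.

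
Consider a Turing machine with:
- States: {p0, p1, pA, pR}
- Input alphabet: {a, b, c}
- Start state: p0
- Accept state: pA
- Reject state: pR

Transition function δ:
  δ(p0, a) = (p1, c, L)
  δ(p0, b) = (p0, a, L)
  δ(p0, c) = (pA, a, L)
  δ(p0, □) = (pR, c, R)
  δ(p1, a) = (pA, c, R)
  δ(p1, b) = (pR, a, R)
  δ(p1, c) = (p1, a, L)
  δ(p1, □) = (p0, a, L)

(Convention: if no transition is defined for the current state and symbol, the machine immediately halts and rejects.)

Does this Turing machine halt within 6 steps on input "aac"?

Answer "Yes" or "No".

Execution trace:
Initial: [p0]aac
Step 1: δ(p0, a) = (p1, c, L) → [p1]□cac
Step 2: δ(p1, □) = (p0, a, L) → [p0]□acac
Step 3: δ(p0, □) = (pR, c, R) → c[pR]acac

The machine reaches the reject state pR and halts.
The machine halted after 3 steps (within the 6-step bound).

Answer: Yes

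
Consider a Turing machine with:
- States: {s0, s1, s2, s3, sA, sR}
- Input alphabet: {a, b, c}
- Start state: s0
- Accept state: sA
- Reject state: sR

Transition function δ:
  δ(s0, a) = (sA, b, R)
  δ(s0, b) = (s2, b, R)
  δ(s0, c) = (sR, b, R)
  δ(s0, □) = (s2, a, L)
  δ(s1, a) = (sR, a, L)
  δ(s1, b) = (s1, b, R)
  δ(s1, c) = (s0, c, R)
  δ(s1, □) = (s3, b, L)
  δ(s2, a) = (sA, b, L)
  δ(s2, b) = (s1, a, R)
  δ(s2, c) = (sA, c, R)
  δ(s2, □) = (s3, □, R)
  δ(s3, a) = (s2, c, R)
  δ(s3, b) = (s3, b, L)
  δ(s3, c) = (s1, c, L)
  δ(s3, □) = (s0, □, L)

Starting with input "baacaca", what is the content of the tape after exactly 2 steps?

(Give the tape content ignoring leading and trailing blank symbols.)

Execution trace:
Initial: [s0]baacaca
Step 1: δ(s0, b) = (s2, b, R) → b[s2]aacaca
Step 2: δ(s2, a) = (sA, b, L) → [sA]bbacaca

The machine reaches the accept state sA and halts.

After 2 steps, the tape (ignoring leading/trailing blanks) is: bbacaca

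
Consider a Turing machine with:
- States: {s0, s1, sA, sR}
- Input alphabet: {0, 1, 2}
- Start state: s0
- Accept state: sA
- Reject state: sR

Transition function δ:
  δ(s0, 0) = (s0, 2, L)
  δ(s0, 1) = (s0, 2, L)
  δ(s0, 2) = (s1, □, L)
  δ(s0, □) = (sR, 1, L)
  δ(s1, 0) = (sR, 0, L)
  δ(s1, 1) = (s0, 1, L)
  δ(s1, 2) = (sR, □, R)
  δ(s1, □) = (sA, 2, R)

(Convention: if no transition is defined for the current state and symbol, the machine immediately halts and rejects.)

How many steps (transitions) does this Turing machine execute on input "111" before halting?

Execution trace:
Initial: [s0]111
Step 1: δ(s0, 1) = (s0, 2, L) → [s0]□211
Step 2: δ(s0, □) = (sR, 1, L) → [sR]□1211

The machine reaches the reject state sR and halts.

The machine executed 2 steps before halting.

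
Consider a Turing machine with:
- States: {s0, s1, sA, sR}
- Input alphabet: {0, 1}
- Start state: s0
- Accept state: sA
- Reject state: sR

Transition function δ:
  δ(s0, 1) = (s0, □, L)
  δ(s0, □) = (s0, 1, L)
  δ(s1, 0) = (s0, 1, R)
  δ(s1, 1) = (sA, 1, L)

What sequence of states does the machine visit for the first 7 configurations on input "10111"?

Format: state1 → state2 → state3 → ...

Execution trace:
Initial: [s0]10111
Step 1: δ(s0, 1) = (s0, □, L) → [s0]□□0111
Step 2: δ(s0, □) = (s0, 1, L) → [s0]□1□0111
Step 3: δ(s0, □) = (s0, 1, L) → [s0]□11□0111
Step 4: δ(s0, □) = (s0, 1, L) → [s0]□111□0111
Step 5: δ(s0, □) = (s0, 1, L) → [s0]□1111□0111
Step 6: δ(s0, □) = (s0, 1, L) → [s0]□11111□0111

State sequence: s0 → s0 → s0 → s0 → s0 → s0 → s0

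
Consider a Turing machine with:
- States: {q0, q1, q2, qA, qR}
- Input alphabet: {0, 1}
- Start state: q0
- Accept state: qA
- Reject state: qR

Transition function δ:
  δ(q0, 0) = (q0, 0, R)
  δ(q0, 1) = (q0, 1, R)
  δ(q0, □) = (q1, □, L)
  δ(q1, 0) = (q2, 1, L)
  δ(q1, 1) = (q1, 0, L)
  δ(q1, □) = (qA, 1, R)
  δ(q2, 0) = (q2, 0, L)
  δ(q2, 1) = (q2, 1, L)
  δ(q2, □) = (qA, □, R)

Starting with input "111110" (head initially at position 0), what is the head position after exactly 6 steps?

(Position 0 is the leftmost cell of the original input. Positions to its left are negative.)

Execution trace (head position shown):
Step 0: [q0]111110  (head at position 0)
Step 1: move right → 1[q0]11110  (head at position 1)
Step 2: move right → 11[q0]1110  (head at position 2)
Step 3: move right → 111[q0]110  (head at position 3)
Step 4: move right → 1111[q0]10  (head at position 4)
Step 5: move right → 11111[q0]0  (head at position 5)
Step 6: move right → 111110[q0]□  (head at position 6)

After 6 steps, the head is at position 6.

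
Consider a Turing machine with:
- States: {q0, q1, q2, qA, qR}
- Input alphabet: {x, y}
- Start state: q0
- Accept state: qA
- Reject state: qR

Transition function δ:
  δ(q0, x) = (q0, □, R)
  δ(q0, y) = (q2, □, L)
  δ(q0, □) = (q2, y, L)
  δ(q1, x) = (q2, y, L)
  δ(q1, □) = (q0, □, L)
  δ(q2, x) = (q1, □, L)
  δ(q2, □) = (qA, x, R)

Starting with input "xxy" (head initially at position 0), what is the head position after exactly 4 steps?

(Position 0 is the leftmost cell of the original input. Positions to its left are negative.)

Execution trace (head position shown):
Step 0: [q0]xxy  (head at position 0)
Step 1: move right → □[q0]xy  (head at position 1)
Step 2: move right → □□[q0]y  (head at position 2)
Step 3: move left → □[q2]□□  (head at position 1)
Step 4: move right → □x[qA]□  (head at position 2)

After 4 steps, the head is at position 2.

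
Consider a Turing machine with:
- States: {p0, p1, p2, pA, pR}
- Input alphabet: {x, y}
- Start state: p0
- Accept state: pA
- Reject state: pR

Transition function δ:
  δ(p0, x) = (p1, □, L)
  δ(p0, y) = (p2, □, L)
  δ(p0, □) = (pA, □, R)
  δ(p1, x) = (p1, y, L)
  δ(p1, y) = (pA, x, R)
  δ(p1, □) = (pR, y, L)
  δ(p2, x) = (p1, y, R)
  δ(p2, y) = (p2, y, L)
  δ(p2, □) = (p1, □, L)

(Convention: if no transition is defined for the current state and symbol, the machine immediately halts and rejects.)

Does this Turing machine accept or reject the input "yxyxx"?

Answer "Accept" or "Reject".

Execution trace:
Initial: [p0]yxyxx
Step 1: δ(p0, y) = (p2, □, L) → [p2]□□xyxx
Step 2: δ(p2, □) = (p1, □, L) → [p1]□□□xyxx
Step 3: δ(p1, □) = (pR, y, L) → [pR]□y□□xyxx

The machine reaches the reject state pR and halts.

Answer: Reject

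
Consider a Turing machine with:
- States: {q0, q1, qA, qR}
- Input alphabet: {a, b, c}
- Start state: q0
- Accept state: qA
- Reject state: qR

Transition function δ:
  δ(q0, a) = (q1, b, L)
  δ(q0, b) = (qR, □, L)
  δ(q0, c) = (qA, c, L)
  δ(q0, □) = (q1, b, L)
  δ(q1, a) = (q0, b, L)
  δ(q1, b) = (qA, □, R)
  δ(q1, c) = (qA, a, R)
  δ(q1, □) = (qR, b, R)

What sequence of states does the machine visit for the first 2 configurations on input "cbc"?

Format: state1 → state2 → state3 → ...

Execution trace:
Initial: [q0]cbc
Step 1: δ(q0, c) = (qA, c, L) → [qA]□cbc

The machine reaches the accept state qA and halts.

State sequence: q0 → qA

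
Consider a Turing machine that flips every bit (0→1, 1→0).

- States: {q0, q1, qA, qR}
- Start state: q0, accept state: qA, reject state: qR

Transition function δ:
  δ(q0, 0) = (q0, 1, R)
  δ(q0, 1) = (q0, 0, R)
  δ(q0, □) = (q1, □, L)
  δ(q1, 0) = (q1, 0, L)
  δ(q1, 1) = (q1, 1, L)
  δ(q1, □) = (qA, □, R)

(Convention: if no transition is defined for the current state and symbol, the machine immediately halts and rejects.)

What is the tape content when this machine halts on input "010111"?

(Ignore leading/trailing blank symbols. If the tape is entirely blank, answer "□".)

Execution trace:
Initial: [q0]010111
Step 1: δ(q0, 0) = (q0, 1, R) → 1[q0]10111
Step 2: δ(q0, 1) = (q0, 0, R) → 10[q0]0111
Step 3: δ(q0, 0) = (q0, 1, R) → 101[q0]111
Step 4: δ(q0, 1) = (q0, 0, R) → 1010[q0]11
Step 5: δ(q0, 1) = (q0, 0, R) → 10100[q0]1
Step 6: δ(q0, 1) = (q0, 0, R) → 101000[q0]□
Step 7: δ(q0, □) = (q1, □, L) → 10100[q1]0□
Step 8: δ(q1, 0) = (q1, 0, L) → 1010[q1]00□
Step 9: δ(q1, 0) = (q1, 0, L) → 101[q1]000□
Step 10: δ(q1, 0) = (q1, 0, L) → 10[q1]1000□
Step 11: δ(q1, 1) = (q1, 1, L) → 1[q1]01000□
Step 12: δ(q1, 0) = (q1, 0, L) → [q1]101000□
Step 13: δ(q1, 1) = (q1, 1, L) → [q1]□101000□
Step 14: δ(q1, □) = (qA, □, R) → □[qA]101000□

The machine reaches the accept state qA and halts.

Final tape (ignoring leading/trailing blanks): 101000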